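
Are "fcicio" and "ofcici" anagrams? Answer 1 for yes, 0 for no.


Strings: "fcicio", "ofcici"
Sorted first:  ccfiio
Sorted second: ccfiio
Sorted forms match => anagrams

1


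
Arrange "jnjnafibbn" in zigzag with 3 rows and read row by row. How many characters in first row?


Zigzag "jnjnafibbn" into 3 rows:
Placing characters:
  'j' => row 0
  'n' => row 1
  'j' => row 2
  'n' => row 1
  'a' => row 0
  'f' => row 1
  'i' => row 2
  'b' => row 1
  'b' => row 0
  'n' => row 1
Rows:
  Row 0: "jab"
  Row 1: "nnfbn"
  Row 2: "ji"
First row length: 3

3


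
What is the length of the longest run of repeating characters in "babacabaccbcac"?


Input: "babacabaccbcac"
Scanning for longest run:
  Position 1 ('a'): new char, reset run to 1
  Position 2 ('b'): new char, reset run to 1
  Position 3 ('a'): new char, reset run to 1
  Position 4 ('c'): new char, reset run to 1
  Position 5 ('a'): new char, reset run to 1
  Position 6 ('b'): new char, reset run to 1
  Position 7 ('a'): new char, reset run to 1
  Position 8 ('c'): new char, reset run to 1
  Position 9 ('c'): continues run of 'c', length=2
  Position 10 ('b'): new char, reset run to 1
  Position 11 ('c'): new char, reset run to 1
  Position 12 ('a'): new char, reset run to 1
  Position 13 ('c'): new char, reset run to 1
Longest run: 'c' with length 2

2


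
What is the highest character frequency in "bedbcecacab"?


Input: bedbcecacab
Character counts:
  'a': 2
  'b': 3
  'c': 3
  'd': 1
  'e': 2
Maximum frequency: 3

3


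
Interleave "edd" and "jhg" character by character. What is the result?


Interleaving "edd" and "jhg":
  Position 0: 'e' from first, 'j' from second => "ej"
  Position 1: 'd' from first, 'h' from second => "dh"
  Position 2: 'd' from first, 'g' from second => "dg"
Result: ejdhdg

ejdhdg


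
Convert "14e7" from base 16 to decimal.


Input: "14e7" in base 16
Positional expansion:
  Digit '1' (value 1) x 16^3 = 4096
  Digit '4' (value 4) x 16^2 = 1024
  Digit 'e' (value 14) x 16^1 = 224
  Digit '7' (value 7) x 16^0 = 7
Sum = 5351

5351


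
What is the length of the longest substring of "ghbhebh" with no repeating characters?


Input: "ghbhebh"
Sliding window (track last position of each char):
  Position 0 ('g'): window [0,0] length 1 -- new best
  Position 1 ('h'): window [0,1] length 2 -- new best
  Position 2 ('b'): window [0,2] length 3 -- new best
  Position 3 ('h'): repeat (last at 1), move window start to 2
  Position 3 ('h'): window [2,3] length 2
  Position 4 ('e'): window [2,4] length 3
  Position 5 ('b'): repeat (last at 2), move window start to 3
  Position 5 ('b'): window [3,5] length 3
  Position 6 ('h'): repeat (last at 3), move window start to 4
  Position 6 ('h'): window [4,6] length 3
Longest substring with no repeats: "ghb" with length 3

3


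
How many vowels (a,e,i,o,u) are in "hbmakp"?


Input: hbmakp
Checking each character:
  'h' at position 0: consonant
  'b' at position 1: consonant
  'm' at position 2: consonant
  'a' at position 3: vowel (running total: 1)
  'k' at position 4: consonant
  'p' at position 5: consonant
Total vowels: 1

1


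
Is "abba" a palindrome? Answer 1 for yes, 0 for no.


Input: abba
Reversed: abba
  Compare pos 0 ('a') with pos 3 ('a'): match
  Compare pos 1 ('b') with pos 2 ('b'): match
Result: palindrome

1


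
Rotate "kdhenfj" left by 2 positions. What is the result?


Input: "kdhenfj", rotate left by 2
First 2 characters: "kd"
Remaining characters: "henfj"
Concatenate remaining + first: "henfj" + "kd" = "henfjkd"

henfjkd


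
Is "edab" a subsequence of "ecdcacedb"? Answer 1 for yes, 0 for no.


Check if "edab" is a subsequence of "ecdcacedb"
Greedy scan:
  Position 0 ('e'): matches sub[0] = 'e'
  Position 1 ('c'): no match needed
  Position 2 ('d'): matches sub[1] = 'd'
  Position 3 ('c'): no match needed
  Position 4 ('a'): matches sub[2] = 'a'
  Position 5 ('c'): no match needed
  Position 6 ('e'): no match needed
  Position 7 ('d'): no match needed
  Position 8 ('b'): matches sub[3] = 'b'
All 4 characters matched => is a subsequence

1


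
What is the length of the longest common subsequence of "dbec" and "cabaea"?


LCS of "dbec" and "cabaea"
DP table:
           c    a    b    a    e    a
      0    0    0    0    0    0    0
  d   0    0    0    0    0    0    0
  b   0    0    0    1    1    1    1
  e   0    0    0    1    1    2    2
  c   0    1    1    1    1    2    2
LCS length = dp[4][6] = 2

2


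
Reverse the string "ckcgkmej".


Input: ckcgkmej
Reading characters right to left:
  Position 7: 'j'
  Position 6: 'e'
  Position 5: 'm'
  Position 4: 'k'
  Position 3: 'g'
  Position 2: 'c'
  Position 1: 'k'
  Position 0: 'c'
Reversed: jemkgckc

jemkgckc


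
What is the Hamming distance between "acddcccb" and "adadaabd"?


Comparing "acddcccb" and "adadaabd" position by position:
  Position 0: 'a' vs 'a' => same
  Position 1: 'c' vs 'd' => differ
  Position 2: 'd' vs 'a' => differ
  Position 3: 'd' vs 'd' => same
  Position 4: 'c' vs 'a' => differ
  Position 5: 'c' vs 'a' => differ
  Position 6: 'c' vs 'b' => differ
  Position 7: 'b' vs 'd' => differ
Total differences (Hamming distance): 6

6


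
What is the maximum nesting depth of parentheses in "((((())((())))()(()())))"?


Input: "((((())((())))()(()())))"
Tracking depth:
  Position 0 '(': depth becomes 1
  Position 1 '(': depth becomes 2
  Position 2 '(': depth becomes 3
  Position 3 '(': depth becomes 4
  Position 4 '(': depth becomes 5
  Position 5 ')': depth becomes 4
  Position 6 ')': depth becomes 3
  Position 7 '(': depth becomes 4
  Position 8 '(': depth becomes 5
  Position 9 '(': depth becomes 6
  Position 10 ')': depth becomes 5
  Position 11 ')': depth becomes 4
  Position 12 ')': depth becomes 3
  Position 13 ')': depth becomes 2
  Position 14 '(': depth becomes 3
  Position 15 ')': depth becomes 2
  Position 16 '(': depth becomes 3
  Position 17 '(': depth becomes 4
  Position 18 ')': depth becomes 3
  Position 19 '(': depth becomes 4
  Position 20 ')': depth becomes 3
  Position 21 ')': depth becomes 2
  Position 22 ')': depth becomes 1
  Position 23 ')': depth becomes 0
Maximum depth reached: 6

6


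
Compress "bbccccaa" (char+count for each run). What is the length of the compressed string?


Input: bbccccaa
Runs:
  'b' x 2 => "b2"
  'c' x 4 => "c4"
  'a' x 2 => "a2"
Compressed: "b2c4a2"
Compressed length: 6

6


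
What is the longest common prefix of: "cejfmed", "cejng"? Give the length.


Words: cejfmed, cejng
  Position 0: all 'c' => match
  Position 1: all 'e' => match
  Position 2: all 'j' => match
  Position 3: ('f', 'n') => mismatch, stop
LCP = "cej" (length 3)

3


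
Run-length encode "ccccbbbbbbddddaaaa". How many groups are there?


Input: ccccbbbbbbddddaaaa
Scanning for consecutive runs:
  Group 1: 'c' x 4 (positions 0-3)
  Group 2: 'b' x 6 (positions 4-9)
  Group 3: 'd' x 4 (positions 10-13)
  Group 4: 'a' x 4 (positions 14-17)
Total groups: 4

4


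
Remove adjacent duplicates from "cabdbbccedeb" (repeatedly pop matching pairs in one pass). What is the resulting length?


Input: cabdbbccedeb
Stack-based adjacent duplicate removal:
  Read 'c': push. Stack: c
  Read 'a': push. Stack: ca
  Read 'b': push. Stack: cab
  Read 'd': push. Stack: cabd
  Read 'b': push. Stack: cabdb
  Read 'b': matches stack top 'b' => pop. Stack: cabd
  Read 'c': push. Stack: cabdc
  Read 'c': matches stack top 'c' => pop. Stack: cabd
  Read 'e': push. Stack: cabde
  Read 'd': push. Stack: cabded
  Read 'e': push. Stack: cabdede
  Read 'b': push. Stack: cabdedeb
Final stack: "cabdedeb" (length 8)

8


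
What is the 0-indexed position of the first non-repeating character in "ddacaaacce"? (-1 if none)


Input: ddacaaacce
Character frequencies:
  'a': 4
  'c': 3
  'd': 2
  'e': 1
Scanning left to right for freq == 1:
  Position 0 ('d'): freq=2, skip
  Position 1 ('d'): freq=2, skip
  Position 2 ('a'): freq=4, skip
  Position 3 ('c'): freq=3, skip
  Position 4 ('a'): freq=4, skip
  Position 5 ('a'): freq=4, skip
  Position 6 ('a'): freq=4, skip
  Position 7 ('c'): freq=3, skip
  Position 8 ('c'): freq=3, skip
  Position 9 ('e'): unique! => answer = 9

9


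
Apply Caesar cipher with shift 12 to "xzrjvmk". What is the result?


Caesar cipher: shift "xzrjvmk" by 12
  'x' (pos 23) + 12 = pos 9 = 'j'
  'z' (pos 25) + 12 = pos 11 = 'l'
  'r' (pos 17) + 12 = pos 3 = 'd'
  'j' (pos 9) + 12 = pos 21 = 'v'
  'v' (pos 21) + 12 = pos 7 = 'h'
  'm' (pos 12) + 12 = pos 24 = 'y'
  'k' (pos 10) + 12 = pos 22 = 'w'
Result: jldvhyw

jldvhyw


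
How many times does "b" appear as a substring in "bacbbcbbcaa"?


Searching for "b" in "bacbbcbbcaa"
Scanning each position:
  Position 0: "b" => MATCH
  Position 1: "a" => no
  Position 2: "c" => no
  Position 3: "b" => MATCH
  Position 4: "b" => MATCH
  Position 5: "c" => no
  Position 6: "b" => MATCH
  Position 7: "b" => MATCH
  Position 8: "c" => no
  Position 9: "a" => no
  Position 10: "a" => no
Total occurrences: 5

5


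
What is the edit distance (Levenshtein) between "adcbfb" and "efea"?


Computing edit distance: "adcbfb" -> "efea"
DP table:
           e    f    e    a
      0    1    2    3    4
  a   1    1    2    3    3
  d   2    2    2    3    4
  c   3    3    3    3    4
  b   4    4    4    4    4
  f   5    5    4    5    5
  b   6    6    5    5    6
Edit distance = dp[6][4] = 6

6


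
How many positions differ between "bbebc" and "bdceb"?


Comparing "bbebc" and "bdceb" position by position:
  Position 0: 'b' vs 'b' => same
  Position 1: 'b' vs 'd' => DIFFER
  Position 2: 'e' vs 'c' => DIFFER
  Position 3: 'b' vs 'e' => DIFFER
  Position 4: 'c' vs 'b' => DIFFER
Positions that differ: 4

4


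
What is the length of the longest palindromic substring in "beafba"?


Input: "beafba"
Checking substrings for palindromes:
  No multi-char palindromic substrings found
Longest palindromic substring: "b" with length 1

1


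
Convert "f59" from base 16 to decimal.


Input: "f59" in base 16
Positional expansion:
  Digit 'f' (value 15) x 16^2 = 3840
  Digit '5' (value 5) x 16^1 = 80
  Digit '9' (value 9) x 16^0 = 9
Sum = 3929

3929


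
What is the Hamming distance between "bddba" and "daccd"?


Comparing "bddba" and "daccd" position by position:
  Position 0: 'b' vs 'd' => differ
  Position 1: 'd' vs 'a' => differ
  Position 2: 'd' vs 'c' => differ
  Position 3: 'b' vs 'c' => differ
  Position 4: 'a' vs 'd' => differ
Total differences (Hamming distance): 5

5


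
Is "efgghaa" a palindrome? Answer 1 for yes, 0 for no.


Input: efgghaa
Reversed: aahggfe
  Compare pos 0 ('e') with pos 6 ('a'): MISMATCH
  Compare pos 1 ('f') with pos 5 ('a'): MISMATCH
  Compare pos 2 ('g') with pos 4 ('h'): MISMATCH
Result: not a palindrome

0


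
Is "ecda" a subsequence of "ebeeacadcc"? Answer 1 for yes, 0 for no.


Check if "ecda" is a subsequence of "ebeeacadcc"
Greedy scan:
  Position 0 ('e'): matches sub[0] = 'e'
  Position 1 ('b'): no match needed
  Position 2 ('e'): no match needed
  Position 3 ('e'): no match needed
  Position 4 ('a'): no match needed
  Position 5 ('c'): matches sub[1] = 'c'
  Position 6 ('a'): no match needed
  Position 7 ('d'): matches sub[2] = 'd'
  Position 8 ('c'): no match needed
  Position 9 ('c'): no match needed
Only matched 3/4 characters => not a subsequence

0


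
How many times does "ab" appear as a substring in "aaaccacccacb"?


Searching for "ab" in "aaaccacccacb"
Scanning each position:
  Position 0: "aa" => no
  Position 1: "aa" => no
  Position 2: "ac" => no
  Position 3: "cc" => no
  Position 4: "ca" => no
  Position 5: "ac" => no
  Position 6: "cc" => no
  Position 7: "cc" => no
  Position 8: "ca" => no
  Position 9: "ac" => no
  Position 10: "cb" => no
Total occurrences: 0

0


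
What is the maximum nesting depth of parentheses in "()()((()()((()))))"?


Input: "()()((()()((()))))"
Tracking depth:
  Position 0 '(': depth becomes 1
  Position 1 ')': depth becomes 0
  Position 2 '(': depth becomes 1
  Position 3 ')': depth becomes 0
  Position 4 '(': depth becomes 1
  Position 5 '(': depth becomes 2
  Position 6 '(': depth becomes 3
  Position 7 ')': depth becomes 2
  Position 8 '(': depth becomes 3
  Position 9 ')': depth becomes 2
  Position 10 '(': depth becomes 3
  Position 11 '(': depth becomes 4
  Position 12 '(': depth becomes 5
  Position 13 ')': depth becomes 4
  Position 14 ')': depth becomes 3
  Position 15 ')': depth becomes 2
  Position 16 ')': depth becomes 1
  Position 17 ')': depth becomes 0
Maximum depth reached: 5

5


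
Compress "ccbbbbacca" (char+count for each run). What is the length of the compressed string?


Input: ccbbbbacca
Runs:
  'c' x 2 => "c2"
  'b' x 4 => "b4"
  'a' x 1 => "a1"
  'c' x 2 => "c2"
  'a' x 1 => "a1"
Compressed: "c2b4a1c2a1"
Compressed length: 10

10


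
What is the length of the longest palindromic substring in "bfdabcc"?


Input: "bfdabcc"
Checking substrings for palindromes:
  [5:7] "cc" (len 2) => palindrome
Longest palindromic substring: "cc" with length 2

2


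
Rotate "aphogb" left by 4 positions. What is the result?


Input: "aphogb", rotate left by 4
First 4 characters: "apho"
Remaining characters: "gb"
Concatenate remaining + first: "gb" + "apho" = "gbapho"

gbapho


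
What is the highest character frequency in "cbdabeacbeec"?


Input: cbdabeacbeec
Character counts:
  'a': 2
  'b': 3
  'c': 3
  'd': 1
  'e': 3
Maximum frequency: 3

3


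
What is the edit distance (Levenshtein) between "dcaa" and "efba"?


Computing edit distance: "dcaa" -> "efba"
DP table:
           e    f    b    a
      0    1    2    3    4
  d   1    1    2    3    4
  c   2    2    2    3    4
  a   3    3    3    3    3
  a   4    4    4    4    3
Edit distance = dp[4][4] = 3

3


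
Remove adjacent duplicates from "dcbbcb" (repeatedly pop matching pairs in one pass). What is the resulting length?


Input: dcbbcb
Stack-based adjacent duplicate removal:
  Read 'd': push. Stack: d
  Read 'c': push. Stack: dc
  Read 'b': push. Stack: dcb
  Read 'b': matches stack top 'b' => pop. Stack: dc
  Read 'c': matches stack top 'c' => pop. Stack: d
  Read 'b': push. Stack: db
Final stack: "db" (length 2)

2


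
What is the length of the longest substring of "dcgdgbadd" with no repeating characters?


Input: "dcgdgbadd"
Sliding window (track last position of each char):
  Position 0 ('d'): window [0,0] length 1 -- new best
  Position 1 ('c'): window [0,1] length 2 -- new best
  Position 2 ('g'): window [0,2] length 3 -- new best
  Position 3 ('d'): repeat (last at 0), move window start to 1
  Position 3 ('d'): window [1,3] length 3
  Position 4 ('g'): repeat (last at 2), move window start to 3
  Position 4 ('g'): window [3,4] length 2
  Position 5 ('b'): window [3,5] length 3
  Position 6 ('a'): window [3,6] length 4 -- new best
  Position 7 ('d'): repeat (last at 3), move window start to 4
  Position 7 ('d'): window [4,7] length 4
  Position 8 ('d'): repeat (last at 7), move window start to 8
  Position 8 ('d'): window [8,8] length 1
Longest substring with no repeats: "dgba" with length 4

4


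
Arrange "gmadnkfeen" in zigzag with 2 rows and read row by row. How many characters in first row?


Zigzag "gmadnkfeen" into 2 rows:
Placing characters:
  'g' => row 0
  'm' => row 1
  'a' => row 0
  'd' => row 1
  'n' => row 0
  'k' => row 1
  'f' => row 0
  'e' => row 1
  'e' => row 0
  'n' => row 1
Rows:
  Row 0: "ganfe"
  Row 1: "mdken"
First row length: 5

5


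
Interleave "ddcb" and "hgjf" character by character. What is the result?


Interleaving "ddcb" and "hgjf":
  Position 0: 'd' from first, 'h' from second => "dh"
  Position 1: 'd' from first, 'g' from second => "dg"
  Position 2: 'c' from first, 'j' from second => "cj"
  Position 3: 'b' from first, 'f' from second => "bf"
Result: dhdgcjbf

dhdgcjbf


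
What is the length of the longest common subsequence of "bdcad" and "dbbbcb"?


LCS of "bdcad" and "dbbbcb"
DP table:
           d    b    b    b    c    b
      0    0    0    0    0    0    0
  b   0    0    1    1    1    1    1
  d   0    1    1    1    1    1    1
  c   0    1    1    1    1    2    2
  a   0    1    1    1    1    2    2
  d   0    1    1    1    1    2    2
LCS length = dp[5][6] = 2

2


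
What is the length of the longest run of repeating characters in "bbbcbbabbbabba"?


Input: "bbbcbbabbbabba"
Scanning for longest run:
  Position 1 ('b'): continues run of 'b', length=2
  Position 2 ('b'): continues run of 'b', length=3
  Position 3 ('c'): new char, reset run to 1
  Position 4 ('b'): new char, reset run to 1
  Position 5 ('b'): continues run of 'b', length=2
  Position 6 ('a'): new char, reset run to 1
  Position 7 ('b'): new char, reset run to 1
  Position 8 ('b'): continues run of 'b', length=2
  Position 9 ('b'): continues run of 'b', length=3
  Position 10 ('a'): new char, reset run to 1
  Position 11 ('b'): new char, reset run to 1
  Position 12 ('b'): continues run of 'b', length=2
  Position 13 ('a'): new char, reset run to 1
Longest run: 'b' with length 3

3


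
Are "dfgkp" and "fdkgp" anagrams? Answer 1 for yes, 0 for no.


Strings: "dfgkp", "fdkgp"
Sorted first:  dfgkp
Sorted second: dfgkp
Sorted forms match => anagrams

1


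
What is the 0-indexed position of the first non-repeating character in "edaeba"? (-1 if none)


Input: edaeba
Character frequencies:
  'a': 2
  'b': 1
  'd': 1
  'e': 2
Scanning left to right for freq == 1:
  Position 0 ('e'): freq=2, skip
  Position 1 ('d'): unique! => answer = 1

1


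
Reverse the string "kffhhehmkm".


Input: kffhhehmkm
Reading characters right to left:
  Position 9: 'm'
  Position 8: 'k'
  Position 7: 'm'
  Position 6: 'h'
  Position 5: 'e'
  Position 4: 'h'
  Position 3: 'h'
  Position 2: 'f'
  Position 1: 'f'
  Position 0: 'k'
Reversed: mkmhehhffk

mkmhehhffk


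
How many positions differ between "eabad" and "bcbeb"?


Comparing "eabad" and "bcbeb" position by position:
  Position 0: 'e' vs 'b' => DIFFER
  Position 1: 'a' vs 'c' => DIFFER
  Position 2: 'b' vs 'b' => same
  Position 3: 'a' vs 'e' => DIFFER
  Position 4: 'd' vs 'b' => DIFFER
Positions that differ: 4

4


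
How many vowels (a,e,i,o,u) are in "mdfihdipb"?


Input: mdfihdipb
Checking each character:
  'm' at position 0: consonant
  'd' at position 1: consonant
  'f' at position 2: consonant
  'i' at position 3: vowel (running total: 1)
  'h' at position 4: consonant
  'd' at position 5: consonant
  'i' at position 6: vowel (running total: 2)
  'p' at position 7: consonant
  'b' at position 8: consonant
Total vowels: 2

2


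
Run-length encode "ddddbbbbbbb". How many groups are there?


Input: ddddbbbbbbb
Scanning for consecutive runs:
  Group 1: 'd' x 4 (positions 0-3)
  Group 2: 'b' x 7 (positions 4-10)
Total groups: 2

2


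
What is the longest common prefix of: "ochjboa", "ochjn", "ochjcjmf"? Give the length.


Words: ochjboa, ochjn, ochjcjmf
  Position 0: all 'o' => match
  Position 1: all 'c' => match
  Position 2: all 'h' => match
  Position 3: all 'j' => match
  Position 4: ('b', 'n', 'c') => mismatch, stop
LCP = "ochj" (length 4)

4


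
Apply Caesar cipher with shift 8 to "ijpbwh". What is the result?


Caesar cipher: shift "ijpbwh" by 8
  'i' (pos 8) + 8 = pos 16 = 'q'
  'j' (pos 9) + 8 = pos 17 = 'r'
  'p' (pos 15) + 8 = pos 23 = 'x'
  'b' (pos 1) + 8 = pos 9 = 'j'
  'w' (pos 22) + 8 = pos 4 = 'e'
  'h' (pos 7) + 8 = pos 15 = 'p'
Result: qrxjep

qrxjep


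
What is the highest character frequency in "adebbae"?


Input: adebbae
Character counts:
  'a': 2
  'b': 2
  'd': 1
  'e': 2
Maximum frequency: 2

2


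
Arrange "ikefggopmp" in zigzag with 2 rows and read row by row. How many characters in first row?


Zigzag "ikefggopmp" into 2 rows:
Placing characters:
  'i' => row 0
  'k' => row 1
  'e' => row 0
  'f' => row 1
  'g' => row 0
  'g' => row 1
  'o' => row 0
  'p' => row 1
  'm' => row 0
  'p' => row 1
Rows:
  Row 0: "iegom"
  Row 1: "kfgpp"
First row length: 5

5


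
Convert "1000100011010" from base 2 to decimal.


Input: "1000100011010" in base 2
Positional expansion:
  Digit '1' (value 1) x 2^12 = 4096
  Digit '0' (value 0) x 2^11 = 0
  Digit '0' (value 0) x 2^10 = 0
  Digit '0' (value 0) x 2^9 = 0
  Digit '1' (value 1) x 2^8 = 256
  Digit '0' (value 0) x 2^7 = 0
  Digit '0' (value 0) x 2^6 = 0
  Digit '0' (value 0) x 2^5 = 0
  Digit '1' (value 1) x 2^4 = 16
  Digit '1' (value 1) x 2^3 = 8
  Digit '0' (value 0) x 2^2 = 0
  Digit '1' (value 1) x 2^1 = 2
  Digit '0' (value 0) x 2^0 = 0
Sum = 4378

4378


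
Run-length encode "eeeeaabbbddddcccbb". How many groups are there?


Input: eeeeaabbbddddcccbb
Scanning for consecutive runs:
  Group 1: 'e' x 4 (positions 0-3)
  Group 2: 'a' x 2 (positions 4-5)
  Group 3: 'b' x 3 (positions 6-8)
  Group 4: 'd' x 4 (positions 9-12)
  Group 5: 'c' x 3 (positions 13-15)
  Group 6: 'b' x 2 (positions 16-17)
Total groups: 6

6


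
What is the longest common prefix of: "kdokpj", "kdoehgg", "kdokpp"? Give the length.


Words: kdokpj, kdoehgg, kdokpp
  Position 0: all 'k' => match
  Position 1: all 'd' => match
  Position 2: all 'o' => match
  Position 3: ('k', 'e', 'k') => mismatch, stop
LCP = "kdo" (length 3)

3


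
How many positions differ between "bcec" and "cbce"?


Comparing "bcec" and "cbce" position by position:
  Position 0: 'b' vs 'c' => DIFFER
  Position 1: 'c' vs 'b' => DIFFER
  Position 2: 'e' vs 'c' => DIFFER
  Position 3: 'c' vs 'e' => DIFFER
Positions that differ: 4

4


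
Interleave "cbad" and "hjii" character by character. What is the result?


Interleaving "cbad" and "hjii":
  Position 0: 'c' from first, 'h' from second => "ch"
  Position 1: 'b' from first, 'j' from second => "bj"
  Position 2: 'a' from first, 'i' from second => "ai"
  Position 3: 'd' from first, 'i' from second => "di"
Result: chbjaidi

chbjaidi


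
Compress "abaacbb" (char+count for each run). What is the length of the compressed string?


Input: abaacbb
Runs:
  'a' x 1 => "a1"
  'b' x 1 => "b1"
  'a' x 2 => "a2"
  'c' x 1 => "c1"
  'b' x 2 => "b2"
Compressed: "a1b1a2c1b2"
Compressed length: 10

10


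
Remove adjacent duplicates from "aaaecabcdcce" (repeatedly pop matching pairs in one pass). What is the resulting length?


Input: aaaecabcdcce
Stack-based adjacent duplicate removal:
  Read 'a': push. Stack: a
  Read 'a': matches stack top 'a' => pop. Stack: (empty)
  Read 'a': push. Stack: a
  Read 'e': push. Stack: ae
  Read 'c': push. Stack: aec
  Read 'a': push. Stack: aeca
  Read 'b': push. Stack: aecab
  Read 'c': push. Stack: aecabc
  Read 'd': push. Stack: aecabcd
  Read 'c': push. Stack: aecabcdc
  Read 'c': matches stack top 'c' => pop. Stack: aecabcd
  Read 'e': push. Stack: aecabcde
Final stack: "aecabcde" (length 8)

8


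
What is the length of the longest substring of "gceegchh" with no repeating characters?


Input: "gceegchh"
Sliding window (track last position of each char):
  Position 0 ('g'): window [0,0] length 1 -- new best
  Position 1 ('c'): window [0,1] length 2 -- new best
  Position 2 ('e'): window [0,2] length 3 -- new best
  Position 3 ('e'): repeat (last at 2), move window start to 3
  Position 3 ('e'): window [3,3] length 1
  Position 4 ('g'): window [3,4] length 2
  Position 5 ('c'): window [3,5] length 3
  Position 6 ('h'): window [3,6] length 4 -- new best
  Position 7 ('h'): repeat (last at 6), move window start to 7
  Position 7 ('h'): window [7,7] length 1
Longest substring with no repeats: "egch" with length 4

4


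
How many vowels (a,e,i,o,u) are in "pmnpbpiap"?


Input: pmnpbpiap
Checking each character:
  'p' at position 0: consonant
  'm' at position 1: consonant
  'n' at position 2: consonant
  'p' at position 3: consonant
  'b' at position 4: consonant
  'p' at position 5: consonant
  'i' at position 6: vowel (running total: 1)
  'a' at position 7: vowel (running total: 2)
  'p' at position 8: consonant
Total vowels: 2

2


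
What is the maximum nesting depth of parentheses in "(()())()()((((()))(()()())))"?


Input: "(()())()()((((()))(()()())))"
Tracking depth:
  Position 0 '(': depth becomes 1
  Position 1 '(': depth becomes 2
  Position 2 ')': depth becomes 1
  Position 3 '(': depth becomes 2
  Position 4 ')': depth becomes 1
  Position 5 ')': depth becomes 0
  Position 6 '(': depth becomes 1
  Position 7 ')': depth becomes 0
  Position 8 '(': depth becomes 1
  Position 9 ')': depth becomes 0
  Position 10 '(': depth becomes 1
  Position 11 '(': depth becomes 2
  Position 12 '(': depth becomes 3
  Position 13 '(': depth becomes 4
  Position 14 '(': depth becomes 5
  Position 15 ')': depth becomes 4
  Position 16 ')': depth becomes 3
  Position 17 ')': depth becomes 2
  Position 18 '(': depth becomes 3
  Position 19 '(': depth becomes 4
  Position 20 ')': depth becomes 3
  Position 21 '(': depth becomes 4
  Position 22 ')': depth becomes 3
  Position 23 '(': depth becomes 4
  Position 24 ')': depth becomes 3
  Position 25 ')': depth becomes 2
  Position 26 ')': depth becomes 1
  Position 27 ')': depth becomes 0
Maximum depth reached: 5

5


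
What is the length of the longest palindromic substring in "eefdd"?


Input: "eefdd"
Checking substrings for palindromes:
  [0:2] "ee" (len 2) => palindrome
  [3:5] "dd" (len 2) => palindrome
Longest palindromic substring: "ee" with length 2

2


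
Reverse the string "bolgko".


Input: bolgko
Reading characters right to left:
  Position 5: 'o'
  Position 4: 'k'
  Position 3: 'g'
  Position 2: 'l'
  Position 1: 'o'
  Position 0: 'b'
Reversed: okglob

okglob


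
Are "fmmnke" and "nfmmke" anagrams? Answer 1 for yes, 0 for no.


Strings: "fmmnke", "nfmmke"
Sorted first:  efkmmn
Sorted second: efkmmn
Sorted forms match => anagrams

1


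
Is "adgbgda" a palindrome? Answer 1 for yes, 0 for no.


Input: adgbgda
Reversed: adgbgda
  Compare pos 0 ('a') with pos 6 ('a'): match
  Compare pos 1 ('d') with pos 5 ('d'): match
  Compare pos 2 ('g') with pos 4 ('g'): match
Result: palindrome

1


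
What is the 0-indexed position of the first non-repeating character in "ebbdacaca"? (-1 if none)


Input: ebbdacaca
Character frequencies:
  'a': 3
  'b': 2
  'c': 2
  'd': 1
  'e': 1
Scanning left to right for freq == 1:
  Position 0 ('e'): unique! => answer = 0

0


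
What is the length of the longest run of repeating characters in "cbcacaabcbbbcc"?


Input: "cbcacaabcbbbcc"
Scanning for longest run:
  Position 1 ('b'): new char, reset run to 1
  Position 2 ('c'): new char, reset run to 1
  Position 3 ('a'): new char, reset run to 1
  Position 4 ('c'): new char, reset run to 1
  Position 5 ('a'): new char, reset run to 1
  Position 6 ('a'): continues run of 'a', length=2
  Position 7 ('b'): new char, reset run to 1
  Position 8 ('c'): new char, reset run to 1
  Position 9 ('b'): new char, reset run to 1
  Position 10 ('b'): continues run of 'b', length=2
  Position 11 ('b'): continues run of 'b', length=3
  Position 12 ('c'): new char, reset run to 1
  Position 13 ('c'): continues run of 'c', length=2
Longest run: 'b' with length 3

3


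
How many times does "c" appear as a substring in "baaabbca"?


Searching for "c" in "baaabbca"
Scanning each position:
  Position 0: "b" => no
  Position 1: "a" => no
  Position 2: "a" => no
  Position 3: "a" => no
  Position 4: "b" => no
  Position 5: "b" => no
  Position 6: "c" => MATCH
  Position 7: "a" => no
Total occurrences: 1

1


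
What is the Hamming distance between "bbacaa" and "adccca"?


Comparing "bbacaa" and "adccca" position by position:
  Position 0: 'b' vs 'a' => differ
  Position 1: 'b' vs 'd' => differ
  Position 2: 'a' vs 'c' => differ
  Position 3: 'c' vs 'c' => same
  Position 4: 'a' vs 'c' => differ
  Position 5: 'a' vs 'a' => same
Total differences (Hamming distance): 4

4


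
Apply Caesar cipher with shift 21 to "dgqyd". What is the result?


Caesar cipher: shift "dgqyd" by 21
  'd' (pos 3) + 21 = pos 24 = 'y'
  'g' (pos 6) + 21 = pos 1 = 'b'
  'q' (pos 16) + 21 = pos 11 = 'l'
  'y' (pos 24) + 21 = pos 19 = 't'
  'd' (pos 3) + 21 = pos 24 = 'y'
Result: yblty

yblty


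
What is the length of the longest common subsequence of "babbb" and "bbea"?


LCS of "babbb" and "bbea"
DP table:
           b    b    e    a
      0    0    0    0    0
  b   0    1    1    1    1
  a   0    1    1    1    2
  b   0    1    2    2    2
  b   0    1    2    2    2
  b   0    1    2    2    2
LCS length = dp[5][4] = 2

2


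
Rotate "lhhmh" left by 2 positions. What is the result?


Input: "lhhmh", rotate left by 2
First 2 characters: "lh"
Remaining characters: "hmh"
Concatenate remaining + first: "hmh" + "lh" = "hmhlh"

hmhlh


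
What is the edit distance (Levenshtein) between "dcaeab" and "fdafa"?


Computing edit distance: "dcaeab" -> "fdafa"
DP table:
           f    d    a    f    a
      0    1    2    3    4    5
  d   1    1    1    2    3    4
  c   2    2    2    2    3    4
  a   3    3    3    2    3    3
  e   4    4    4    3    3    4
  a   5    5    5    4    4    3
  b   6    6    6    5    5    4
Edit distance = dp[6][5] = 4

4


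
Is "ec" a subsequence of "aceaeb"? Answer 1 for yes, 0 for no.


Check if "ec" is a subsequence of "aceaeb"
Greedy scan:
  Position 0 ('a'): no match needed
  Position 1 ('c'): no match needed
  Position 2 ('e'): matches sub[0] = 'e'
  Position 3 ('a'): no match needed
  Position 4 ('e'): no match needed
  Position 5 ('b'): no match needed
Only matched 1/2 characters => not a subsequence

0


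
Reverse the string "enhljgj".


Input: enhljgj
Reading characters right to left:
  Position 6: 'j'
  Position 5: 'g'
  Position 4: 'j'
  Position 3: 'l'
  Position 2: 'h'
  Position 1: 'n'
  Position 0: 'e'
Reversed: jgjlhne

jgjlhne


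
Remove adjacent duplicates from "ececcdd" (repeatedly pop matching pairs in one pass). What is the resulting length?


Input: ececcdd
Stack-based adjacent duplicate removal:
  Read 'e': push. Stack: e
  Read 'c': push. Stack: ec
  Read 'e': push. Stack: ece
  Read 'c': push. Stack: ecec
  Read 'c': matches stack top 'c' => pop. Stack: ece
  Read 'd': push. Stack: eced
  Read 'd': matches stack top 'd' => pop. Stack: ece
Final stack: "ece" (length 3)

3


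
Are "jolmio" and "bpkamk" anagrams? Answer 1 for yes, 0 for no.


Strings: "jolmio", "bpkamk"
Sorted first:  ijlmoo
Sorted second: abkkmp
Differ at position 0: 'i' vs 'a' => not anagrams

0


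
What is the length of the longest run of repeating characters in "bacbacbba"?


Input: "bacbacbba"
Scanning for longest run:
  Position 1 ('a'): new char, reset run to 1
  Position 2 ('c'): new char, reset run to 1
  Position 3 ('b'): new char, reset run to 1
  Position 4 ('a'): new char, reset run to 1
  Position 5 ('c'): new char, reset run to 1
  Position 6 ('b'): new char, reset run to 1
  Position 7 ('b'): continues run of 'b', length=2
  Position 8 ('a'): new char, reset run to 1
Longest run: 'b' with length 2

2


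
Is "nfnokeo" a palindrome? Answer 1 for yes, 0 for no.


Input: nfnokeo
Reversed: oekonfn
  Compare pos 0 ('n') with pos 6 ('o'): MISMATCH
  Compare pos 1 ('f') with pos 5 ('e'): MISMATCH
  Compare pos 2 ('n') with pos 4 ('k'): MISMATCH
Result: not a palindrome

0


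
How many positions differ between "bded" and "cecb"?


Comparing "bded" and "cecb" position by position:
  Position 0: 'b' vs 'c' => DIFFER
  Position 1: 'd' vs 'e' => DIFFER
  Position 2: 'e' vs 'c' => DIFFER
  Position 3: 'd' vs 'b' => DIFFER
Positions that differ: 4

4


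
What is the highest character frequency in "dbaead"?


Input: dbaead
Character counts:
  'a': 2
  'b': 1
  'd': 2
  'e': 1
Maximum frequency: 2

2


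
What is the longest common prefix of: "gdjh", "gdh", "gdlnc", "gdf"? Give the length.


Words: gdjh, gdh, gdlnc, gdf
  Position 0: all 'g' => match
  Position 1: all 'd' => match
  Position 2: ('j', 'h', 'l', 'f') => mismatch, stop
LCP = "gd" (length 2)

2


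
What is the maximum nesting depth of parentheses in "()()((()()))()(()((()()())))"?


Input: "()()((()()))()(()((()()())))"
Tracking depth:
  Position 0 '(': depth becomes 1
  Position 1 ')': depth becomes 0
  Position 2 '(': depth becomes 1
  Position 3 ')': depth becomes 0
  Position 4 '(': depth becomes 1
  Position 5 '(': depth becomes 2
  Position 6 '(': depth becomes 3
  Position 7 ')': depth becomes 2
  Position 8 '(': depth becomes 3
  Position 9 ')': depth becomes 2
  Position 10 ')': depth becomes 1
  Position 11 ')': depth becomes 0
  Position 12 '(': depth becomes 1
  Position 13 ')': depth becomes 0
  Position 14 '(': depth becomes 1
  Position 15 '(': depth becomes 2
  Position 16 ')': depth becomes 1
  Position 17 '(': depth becomes 2
  Position 18 '(': depth becomes 3
  Position 19 '(': depth becomes 4
  Position 20 ')': depth becomes 3
  Position 21 '(': depth becomes 4
  Position 22 ')': depth becomes 3
  Position 23 '(': depth becomes 4
  Position 24 ')': depth becomes 3
  Position 25 ')': depth becomes 2
  Position 26 ')': depth becomes 1
  Position 27 ')': depth becomes 0
Maximum depth reached: 4

4


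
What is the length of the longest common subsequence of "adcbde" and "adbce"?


LCS of "adcbde" and "adbce"
DP table:
           a    d    b    c    e
      0    0    0    0    0    0
  a   0    1    1    1    1    1
  d   0    1    2    2    2    2
  c   0    1    2    2    3    3
  b   0    1    2    3    3    3
  d   0    1    2    3    3    3
  e   0    1    2    3    3    4
LCS length = dp[6][5] = 4

4


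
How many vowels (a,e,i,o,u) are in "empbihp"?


Input: empbihp
Checking each character:
  'e' at position 0: vowel (running total: 1)
  'm' at position 1: consonant
  'p' at position 2: consonant
  'b' at position 3: consonant
  'i' at position 4: vowel (running total: 2)
  'h' at position 5: consonant
  'p' at position 6: consonant
Total vowels: 2

2


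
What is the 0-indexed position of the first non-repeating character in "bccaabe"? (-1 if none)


Input: bccaabe
Character frequencies:
  'a': 2
  'b': 2
  'c': 2
  'e': 1
Scanning left to right for freq == 1:
  Position 0 ('b'): freq=2, skip
  Position 1 ('c'): freq=2, skip
  Position 2 ('c'): freq=2, skip
  Position 3 ('a'): freq=2, skip
  Position 4 ('a'): freq=2, skip
  Position 5 ('b'): freq=2, skip
  Position 6 ('e'): unique! => answer = 6

6


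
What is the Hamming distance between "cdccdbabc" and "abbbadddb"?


Comparing "cdccdbabc" and "abbbadddb" position by position:
  Position 0: 'c' vs 'a' => differ
  Position 1: 'd' vs 'b' => differ
  Position 2: 'c' vs 'b' => differ
  Position 3: 'c' vs 'b' => differ
  Position 4: 'd' vs 'a' => differ
  Position 5: 'b' vs 'd' => differ
  Position 6: 'a' vs 'd' => differ
  Position 7: 'b' vs 'd' => differ
  Position 8: 'c' vs 'b' => differ
Total differences (Hamming distance): 9

9


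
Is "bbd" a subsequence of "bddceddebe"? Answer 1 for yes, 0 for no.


Check if "bbd" is a subsequence of "bddceddebe"
Greedy scan:
  Position 0 ('b'): matches sub[0] = 'b'
  Position 1 ('d'): no match needed
  Position 2 ('d'): no match needed
  Position 3 ('c'): no match needed
  Position 4 ('e'): no match needed
  Position 5 ('d'): no match needed
  Position 6 ('d'): no match needed
  Position 7 ('e'): no match needed
  Position 8 ('b'): matches sub[1] = 'b'
  Position 9 ('e'): no match needed
Only matched 2/3 characters => not a subsequence

0


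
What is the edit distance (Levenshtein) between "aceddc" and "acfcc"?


Computing edit distance: "aceddc" -> "acfcc"
DP table:
           a    c    f    c    c
      0    1    2    3    4    5
  a   1    0    1    2    3    4
  c   2    1    0    1    2    3
  e   3    2    1    1    2    3
  d   4    3    2    2    2    3
  d   5    4    3    3    3    3
  c   6    5    4    4    3    3
Edit distance = dp[6][5] = 3

3


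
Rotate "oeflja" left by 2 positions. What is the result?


Input: "oeflja", rotate left by 2
First 2 characters: "oe"
Remaining characters: "flja"
Concatenate remaining + first: "flja" + "oe" = "fljaoe"

fljaoe


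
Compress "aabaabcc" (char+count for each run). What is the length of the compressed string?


Input: aabaabcc
Runs:
  'a' x 2 => "a2"
  'b' x 1 => "b1"
  'a' x 2 => "a2"
  'b' x 1 => "b1"
  'c' x 2 => "c2"
Compressed: "a2b1a2b1c2"
Compressed length: 10

10


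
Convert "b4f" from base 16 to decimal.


Input: "b4f" in base 16
Positional expansion:
  Digit 'b' (value 11) x 16^2 = 2816
  Digit '4' (value 4) x 16^1 = 64
  Digit 'f' (value 15) x 16^0 = 15
Sum = 2895

2895


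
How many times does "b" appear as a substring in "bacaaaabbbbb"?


Searching for "b" in "bacaaaabbbbb"
Scanning each position:
  Position 0: "b" => MATCH
  Position 1: "a" => no
  Position 2: "c" => no
  Position 3: "a" => no
  Position 4: "a" => no
  Position 5: "a" => no
  Position 6: "a" => no
  Position 7: "b" => MATCH
  Position 8: "b" => MATCH
  Position 9: "b" => MATCH
  Position 10: "b" => MATCH
  Position 11: "b" => MATCH
Total occurrences: 6

6


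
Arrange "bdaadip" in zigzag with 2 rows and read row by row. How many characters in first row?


Zigzag "bdaadip" into 2 rows:
Placing characters:
  'b' => row 0
  'd' => row 1
  'a' => row 0
  'a' => row 1
  'd' => row 0
  'i' => row 1
  'p' => row 0
Rows:
  Row 0: "badp"
  Row 1: "dai"
First row length: 4

4


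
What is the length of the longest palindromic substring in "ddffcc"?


Input: "ddffcc"
Checking substrings for palindromes:
  [0:2] "dd" (len 2) => palindrome
  [2:4] "ff" (len 2) => palindrome
  [4:6] "cc" (len 2) => palindrome
Longest palindromic substring: "dd" with length 2

2


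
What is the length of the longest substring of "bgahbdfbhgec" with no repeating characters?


Input: "bgahbdfbhgec"
Sliding window (track last position of each char):
  Position 0 ('b'): window [0,0] length 1 -- new best
  Position 1 ('g'): window [0,1] length 2 -- new best
  Position 2 ('a'): window [0,2] length 3 -- new best
  Position 3 ('h'): window [0,3] length 4 -- new best
  Position 4 ('b'): repeat (last at 0), move window start to 1
  Position 4 ('b'): window [1,4] length 4
  Position 5 ('d'): window [1,5] length 5 -- new best
  Position 6 ('f'): window [1,6] length 6 -- new best
  Position 7 ('b'): repeat (last at 4), move window start to 5
  Position 7 ('b'): window [5,7] length 3
  Position 8 ('h'): window [5,8] length 4
  Position 9 ('g'): window [5,9] length 5
  Position 10 ('e'): window [5,10] length 6
  Position 11 ('c'): window [5,11] length 7 -- new best
Longest substring with no repeats: "dfbhgec" with length 7

7


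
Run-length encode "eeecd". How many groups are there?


Input: eeecd
Scanning for consecutive runs:
  Group 1: 'e' x 3 (positions 0-2)
  Group 2: 'c' x 1 (positions 3-3)
  Group 3: 'd' x 1 (positions 4-4)
Total groups: 3

3


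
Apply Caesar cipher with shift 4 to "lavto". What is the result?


Caesar cipher: shift "lavto" by 4
  'l' (pos 11) + 4 = pos 15 = 'p'
  'a' (pos 0) + 4 = pos 4 = 'e'
  'v' (pos 21) + 4 = pos 25 = 'z'
  't' (pos 19) + 4 = pos 23 = 'x'
  'o' (pos 14) + 4 = pos 18 = 's'
Result: pezxs

pezxs


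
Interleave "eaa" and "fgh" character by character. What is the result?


Interleaving "eaa" and "fgh":
  Position 0: 'e' from first, 'f' from second => "ef"
  Position 1: 'a' from first, 'g' from second => "ag"
  Position 2: 'a' from first, 'h' from second => "ah"
Result: efagah

efagah


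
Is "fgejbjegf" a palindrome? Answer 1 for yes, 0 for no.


Input: fgejbjegf
Reversed: fgejbjegf
  Compare pos 0 ('f') with pos 8 ('f'): match
  Compare pos 1 ('g') with pos 7 ('g'): match
  Compare pos 2 ('e') with pos 6 ('e'): match
  Compare pos 3 ('j') with pos 5 ('j'): match
Result: palindrome

1


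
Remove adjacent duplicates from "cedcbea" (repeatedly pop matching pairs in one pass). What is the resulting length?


Input: cedcbea
Stack-based adjacent duplicate removal:
  Read 'c': push. Stack: c
  Read 'e': push. Stack: ce
  Read 'd': push. Stack: ced
  Read 'c': push. Stack: cedc
  Read 'b': push. Stack: cedcb
  Read 'e': push. Stack: cedcbe
  Read 'a': push. Stack: cedcbea
Final stack: "cedcbea" (length 7)

7
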